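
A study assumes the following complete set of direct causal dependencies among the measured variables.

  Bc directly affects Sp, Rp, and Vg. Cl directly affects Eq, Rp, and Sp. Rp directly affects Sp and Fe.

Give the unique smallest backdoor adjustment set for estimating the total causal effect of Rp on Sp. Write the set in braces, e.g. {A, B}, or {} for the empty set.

Variables eligible for adjustment (non-descendants of Rp, excluding Rp and Sp): {Bc, Cl, Eq, Vg}.
Backdoor paths from Rp to Sp:
  P1: Rp <- Bc -> Sp
  P2: Rp <- Cl -> Sp
The empty set is not sufficient: P1 (Rp <- Bc -> Sp) has no collider blocking it and no conditioned non-collider, so it is open.
Try {Bc, Cl}:
  P1: blocked at fork node Bc ∈ conditioning set.
  P2: blocked at fork node Cl ∈ conditioning set.
{Bc, Cl} contains no descendant of Rp and blocks every backdoor path.
Every element of {Bc, Cl} is needed (dropping Bc leaves P1 open; dropping Cl leaves P2 open), so no proper subset is valid.
Among all size-2 subsets of the eligible variables, only {Bc, Cl} blocks every backdoor path, so it is the unique smallest valid adjustment set.

{Bc, Cl}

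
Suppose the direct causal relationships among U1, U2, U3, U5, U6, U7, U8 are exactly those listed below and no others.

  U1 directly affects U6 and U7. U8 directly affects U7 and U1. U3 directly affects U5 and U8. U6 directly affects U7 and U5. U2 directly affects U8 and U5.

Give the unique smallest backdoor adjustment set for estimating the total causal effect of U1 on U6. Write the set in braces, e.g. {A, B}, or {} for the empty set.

Variables eligible for adjustment (non-descendants of U1, excluding U1 and U6): {U2, U3, U8}.
Backdoor paths from U1 to U6:
  P1: U1 <- U8 <- U3 -> U5 <- U6
  P2: U1 <- U8 <- U2 -> U5 <- U6
  P3: U1 <- U8 -> U7 <- U6
Each backdoor path contains an unconditioned collider, so every path is already blocked with the empty conditioning set:
  P1: blocked at collider U5 (neither it nor any descendant is in the conditioning set).
  P2: blocked at collider U5 (neither it nor any descendant is in the conditioning set).
  P3: blocked at collider U7 (neither it nor any descendant is in the conditioning set).
The empty set is therefore the unique smallest valid set.

{}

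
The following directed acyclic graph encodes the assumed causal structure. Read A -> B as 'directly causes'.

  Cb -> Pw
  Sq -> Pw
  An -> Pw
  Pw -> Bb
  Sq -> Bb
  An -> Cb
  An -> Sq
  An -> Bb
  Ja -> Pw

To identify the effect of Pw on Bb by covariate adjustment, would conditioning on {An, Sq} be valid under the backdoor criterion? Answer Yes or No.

Backdoor paths from Pw to Bb (paths whose first edge points into Pw):
  P1: Pw <- An -> Sq -> Bb
  P2: Pw <- An -> Bb
  P3: Pw <- Sq <- An -> Bb
  P4: Pw <- Sq -> Bb
  P5: Pw <- Cb <- An -> Sq -> Bb
  P6: Pw <- Cb <- An -> Bb
Condition 1 (no descendant of Pw in the set): holds — descendants of Pw are {Bb}; none are in {An, Sq}.
Condition 2 (every backdoor path blocked by {An, Sq}):
  P1: blocked at fork node An ∈ conditioning set.
  P2: blocked at fork node An ∈ conditioning set.
  P3: blocked at chain node Sq ∈ conditioning set.
  P4: blocked at fork node Sq ∈ conditioning set.
  P5: blocked at fork node An ∈ conditioning set.
  P6: blocked at fork node An ∈ conditioning set.
{An, Sq} satisfies the backdoor criterion.

Yes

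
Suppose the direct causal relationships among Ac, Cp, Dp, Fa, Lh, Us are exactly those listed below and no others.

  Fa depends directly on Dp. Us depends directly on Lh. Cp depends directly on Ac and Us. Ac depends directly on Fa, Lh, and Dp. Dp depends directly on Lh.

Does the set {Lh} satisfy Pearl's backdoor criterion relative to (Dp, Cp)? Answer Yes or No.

Yes

Backdoor paths from Dp to Cp (paths whose first edge points into Dp):
  P1: Dp <- Lh -> Ac -> Cp
  P2: Dp <- Lh -> Us -> Cp
Condition 1 (no descendant of Dp in the set): holds — descendants of Dp are {Ac, Cp, Fa}; none are in {Lh}.
Condition 2 (every backdoor path blocked by {Lh}):
  P1: blocked at fork node Lh ∈ conditioning set.
  P2: blocked at fork node Lh ∈ conditioning set.
{Lh} satisfies the backdoor criterion.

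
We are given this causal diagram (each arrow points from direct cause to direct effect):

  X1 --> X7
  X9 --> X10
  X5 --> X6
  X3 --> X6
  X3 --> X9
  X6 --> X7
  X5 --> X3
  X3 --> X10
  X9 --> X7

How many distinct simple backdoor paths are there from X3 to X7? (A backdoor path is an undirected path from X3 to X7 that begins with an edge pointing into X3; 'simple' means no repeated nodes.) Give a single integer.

1

A backdoor path from X3 to X7 is any simple undirected path whose first edge points into X3 (i.e. leaves X3 via a parent).
Parents of X3: {X5}.
Enumerating:
  P1: X3 <- X5 -> X6 -> X7
That exhausts the simple backdoor paths. Count: 1.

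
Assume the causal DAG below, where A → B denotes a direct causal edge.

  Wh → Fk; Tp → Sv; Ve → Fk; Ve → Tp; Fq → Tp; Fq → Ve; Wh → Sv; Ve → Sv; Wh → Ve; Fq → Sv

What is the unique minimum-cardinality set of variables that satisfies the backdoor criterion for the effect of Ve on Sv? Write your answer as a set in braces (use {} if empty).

Variables eligible for adjustment (non-descendants of Ve, excluding Ve and Sv): {Fq, Wh}.
Backdoor paths from Ve to Sv:
  P1: Ve <- Fq -> Tp -> Sv
  P2: Ve <- Fq -> Sv
  P3: Ve <- Wh -> Sv
The empty set is not sufficient: P1 (Ve <- Fq -> Tp -> Sv) has no collider blocking it and no conditioned non-collider, so it is open.
Try {Fq, Wh}:
  P1: blocked at fork node Fq ∈ conditioning set.
  P2: blocked at fork node Fq ∈ conditioning set.
  P3: blocked at fork node Wh ∈ conditioning set.
{Fq, Wh} contains no descendant of Ve and blocks every backdoor path.
Every element of {Fq, Wh} is needed (dropping Fq leaves P1 open; dropping Wh leaves P3 open), so no proper subset is valid.
Among all size-2 subsets of the eligible variables, only {Fq, Wh} blocks every backdoor path, so it is the unique smallest valid adjustment set.

{Fq, Wh}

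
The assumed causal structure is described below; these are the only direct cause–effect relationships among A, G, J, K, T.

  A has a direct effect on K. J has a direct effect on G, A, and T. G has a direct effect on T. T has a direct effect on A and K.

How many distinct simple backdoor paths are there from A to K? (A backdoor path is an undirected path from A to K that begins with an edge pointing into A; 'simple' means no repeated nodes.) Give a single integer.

A backdoor path from A to K is any simple undirected path whose first edge points into A (i.e. leaves A via a parent).
Parents of A: {J, T}.
Enumerating:
  P1: A <- J -> G -> T -> K
  P2: A <- J -> T -> K
  P3: A <- T -> K
That exhausts the simple backdoor paths. Count: 3.

3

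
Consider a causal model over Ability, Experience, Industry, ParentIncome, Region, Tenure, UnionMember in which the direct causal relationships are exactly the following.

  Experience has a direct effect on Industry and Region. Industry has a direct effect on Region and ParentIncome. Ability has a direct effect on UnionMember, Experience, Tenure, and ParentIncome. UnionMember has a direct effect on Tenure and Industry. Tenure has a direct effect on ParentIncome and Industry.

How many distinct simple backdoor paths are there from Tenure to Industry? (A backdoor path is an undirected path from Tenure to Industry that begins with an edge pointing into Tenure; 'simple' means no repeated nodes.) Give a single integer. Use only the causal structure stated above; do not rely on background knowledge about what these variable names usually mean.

8

A backdoor path from Tenure to Industry is any simple undirected path whose first edge points into Tenure (i.e. leaves Tenure via a parent).
Parents of Tenure: {Ability, UnionMember}.
Enumerating:
  P1: Tenure <- Ability -> UnionMember -> Industry
  P2: Tenure <- Ability -> Experience -> Industry
  P3: Tenure <- Ability -> Experience -> Region <- Industry
  P4: Tenure <- Ability -> ParentIncome <- Industry
  P5: Tenure <- UnionMember <- Ability -> Experience -> Industry
  P6: Tenure <- UnionMember <- Ability -> Experience -> Region <- Industry
  P7: Tenure <- UnionMember <- Ability -> ParentIncome <- Industry
  P8: Tenure <- UnionMember -> Industry
That exhausts the simple backdoor paths. Count: 8.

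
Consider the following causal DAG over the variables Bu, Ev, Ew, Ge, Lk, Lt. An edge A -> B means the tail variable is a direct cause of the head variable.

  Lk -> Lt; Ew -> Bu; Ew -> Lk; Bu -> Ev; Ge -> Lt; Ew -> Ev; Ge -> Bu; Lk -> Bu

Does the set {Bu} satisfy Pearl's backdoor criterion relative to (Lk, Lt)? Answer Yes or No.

No

Backdoor paths from Lk to Lt (paths whose first edge points into Lk):
  P1: Lk <- Ew -> Bu <- Ge -> Lt
  P2: Lk <- Ew -> Ev <- Bu <- Ge -> Lt
Condition 1 (no descendant of Lk in the set): FAILS — Bu is a descendant of Lk.
Condition 2 (every backdoor path blocked by {Bu}):
  P1: open — collider(s) Bu are conditioned on (or have a conditioned descendant) and no non-collider on the path is in the set.
  P2: blocked at collider Ev (neither it nor any descendant is in the conditioning set).
{Bu} does not satisfy the backdoor criterion.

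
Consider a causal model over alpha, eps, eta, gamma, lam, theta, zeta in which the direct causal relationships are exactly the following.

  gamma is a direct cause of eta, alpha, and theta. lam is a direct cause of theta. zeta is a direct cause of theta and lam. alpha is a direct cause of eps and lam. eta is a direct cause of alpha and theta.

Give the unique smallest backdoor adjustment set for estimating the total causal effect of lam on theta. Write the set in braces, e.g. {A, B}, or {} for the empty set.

{alpha, zeta}

Variables eligible for adjustment (non-descendants of lam, excluding lam and theta): {alpha, eps, eta, gamma, zeta}.
Backdoor paths from lam to theta:
  P1: lam <- zeta -> theta
  P2: lam <- alpha <- gamma -> eta -> theta
  P3: lam <- alpha <- gamma -> theta
  P4: lam <- alpha <- eta <- gamma -> theta
  P5: lam <- alpha <- eta -> theta
The empty set is not sufficient: P1 (lam <- zeta -> theta) has no collider blocking it and no conditioned non-collider, so it is open.
Try {alpha, zeta}:
  P1: blocked at fork node zeta ∈ conditioning set.
  P2: blocked at chain node alpha ∈ conditioning set.
  P3: blocked at chain node alpha ∈ conditioning set.
  P4: blocked at chain node alpha ∈ conditioning set.
  P5: blocked at chain node alpha ∈ conditioning set.
{alpha, zeta} contains no descendant of lam and blocks every backdoor path.
Every element of {alpha, zeta} is needed (dropping alpha leaves P2 open; dropping zeta leaves P1 open), so no proper subset is valid.
Among all size-2 subsets of the eligible variables, only {alpha, zeta} blocks every backdoor path, so it is the unique smallest valid adjustment set.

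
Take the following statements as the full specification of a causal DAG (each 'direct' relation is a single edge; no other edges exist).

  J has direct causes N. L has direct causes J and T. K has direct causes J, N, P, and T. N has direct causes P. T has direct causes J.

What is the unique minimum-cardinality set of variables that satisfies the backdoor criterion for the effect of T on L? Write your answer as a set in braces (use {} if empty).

{J}

Variables eligible for adjustment (non-descendants of T, excluding T and L): {J, N, P}.
Backdoor paths from T to L:
  P1: T <- J -> L
The empty set is not sufficient: P1 (T <- J -> L) has no collider blocking it and no conditioned non-collider, so it is open.
Try {J}:
  P1: blocked at fork node J ∈ conditioning set.
{J} contains no descendant of T and blocks every backdoor path.
No other singleton works — e.g. {P} leaves P1 open — so {J} is the unique smallest valid adjustment set.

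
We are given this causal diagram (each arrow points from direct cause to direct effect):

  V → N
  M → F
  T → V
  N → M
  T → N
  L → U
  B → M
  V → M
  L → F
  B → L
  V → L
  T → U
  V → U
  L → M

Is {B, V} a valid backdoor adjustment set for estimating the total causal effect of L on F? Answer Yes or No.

Yes

Backdoor paths from L to F (paths whose first edge points into L):
  P1: L <- B -> M -> F
  P2: L <- V <- T -> N -> M -> F
  P3: L <- V -> N -> M -> F
  P4: L <- V -> M -> F
  P5: L <- V -> U <- T -> N -> M -> F
Condition 1 (no descendant of L in the set): holds — descendants of L are {F, M, U}; none are in {B, V}.
Condition 2 (every backdoor path blocked by {B, V}):
  P1: blocked at fork node B ∈ conditioning set.
  P2: blocked at chain node V ∈ conditioning set.
  P3: blocked at fork node V ∈ conditioning set.
  P4: blocked at fork node V ∈ conditioning set.
  P5: blocked at fork node V ∈ conditioning set.
{B, V} satisfies the backdoor criterion.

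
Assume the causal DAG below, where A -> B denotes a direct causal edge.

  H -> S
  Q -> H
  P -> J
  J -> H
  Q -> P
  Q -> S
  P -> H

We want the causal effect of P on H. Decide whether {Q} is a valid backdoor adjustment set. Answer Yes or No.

Backdoor paths from P to H (paths whose first edge points into P):
  P1: P <- Q -> H
  P2: P <- Q -> S <- H
Condition 1 (no descendant of P in the set): holds — descendants of P are {H, J, S}; none are in {Q}.
Condition 2 (every backdoor path blocked by {Q}):
  P1: blocked at fork node Q ∈ conditioning set.
  P2: blocked at fork node Q ∈ conditioning set.
{Q} satisfies the backdoor criterion.

Yes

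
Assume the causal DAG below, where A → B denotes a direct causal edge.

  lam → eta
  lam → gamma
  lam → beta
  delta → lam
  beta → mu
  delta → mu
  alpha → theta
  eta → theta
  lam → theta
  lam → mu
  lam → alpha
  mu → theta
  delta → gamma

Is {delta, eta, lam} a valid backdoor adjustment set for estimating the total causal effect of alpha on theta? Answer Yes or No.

Yes

Backdoor paths from alpha to theta (paths whose first edge points into alpha):
  P1: alpha <- lam <- delta -> mu -> theta
  P2: alpha <- lam -> eta -> theta
  P3: alpha <- lam -> beta -> mu -> theta
  P4: alpha <- lam -> gamma <- delta -> mu -> theta
  P5: alpha <- lam -> mu -> theta
  P6: alpha <- lam -> theta
Condition 1 (no descendant of alpha in the set): holds — descendants of alpha are {theta}; none are in {delta, eta, lam}.
Condition 2 (every backdoor path blocked by {delta, eta, lam}):
  P1: blocked at chain node lam ∈ conditioning set.
  P2: blocked at fork node lam ∈ conditioning set.
  P3: blocked at fork node lam ∈ conditioning set.
  P4: blocked at fork node lam ∈ conditioning set.
  P5: blocked at fork node lam ∈ conditioning set.
  P6: blocked at fork node lam ∈ conditioning set.
{delta, eta, lam} satisfies the backdoor criterion.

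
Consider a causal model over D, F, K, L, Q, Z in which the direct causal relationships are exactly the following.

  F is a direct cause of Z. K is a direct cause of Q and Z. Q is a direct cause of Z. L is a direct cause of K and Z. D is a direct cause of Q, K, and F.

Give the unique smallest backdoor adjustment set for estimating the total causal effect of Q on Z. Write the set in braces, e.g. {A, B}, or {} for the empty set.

Variables eligible for adjustment (non-descendants of Q, excluding Q and Z): {D, F, K, L}.
Backdoor paths from Q to Z:
  P1: Q <- D -> F -> Z
  P2: Q <- D -> K <- L -> Z
  P3: Q <- D -> K -> Z
  P4: Q <- K <- D -> F -> Z
  P5: Q <- K <- L -> Z
  P6: Q <- K -> Z
The empty set is not sufficient: P1 (Q <- D -> F -> Z) has no collider blocking it and no conditioned non-collider, so it is open.
Try {D, K}:
  P1: blocked at fork node D ∈ conditioning set.
  P2: blocked at fork node D ∈ conditioning set.
  P3: blocked at fork node D ∈ conditioning set.
  P4: blocked at chain node K ∈ conditioning set.
  P5: blocked at chain node K ∈ conditioning set.
  P6: blocked at fork node K ∈ conditioning set.
{D, K} contains no descendant of Q and blocks every backdoor path.
Every element of {D, K} is needed (dropping D leaves P1 open; dropping K leaves P5 open), so no proper subset is valid.
Among all size-2 subsets of the eligible variables, only {D, K} blocks every backdoor path, so it is the unique smallest valid adjustment set.

{D, K}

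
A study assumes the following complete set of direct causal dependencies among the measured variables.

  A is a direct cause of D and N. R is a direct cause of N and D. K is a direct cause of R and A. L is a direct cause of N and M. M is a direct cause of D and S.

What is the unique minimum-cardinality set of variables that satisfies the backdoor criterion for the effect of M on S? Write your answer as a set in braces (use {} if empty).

Variables eligible for adjustment (non-descendants of M, excluding M and S): {A, K, L, N, R}.
Backdoor paths from M to S:
  (none)
With no backdoor paths the empty set already satisfies the criterion, and it is trivially minimal.

{}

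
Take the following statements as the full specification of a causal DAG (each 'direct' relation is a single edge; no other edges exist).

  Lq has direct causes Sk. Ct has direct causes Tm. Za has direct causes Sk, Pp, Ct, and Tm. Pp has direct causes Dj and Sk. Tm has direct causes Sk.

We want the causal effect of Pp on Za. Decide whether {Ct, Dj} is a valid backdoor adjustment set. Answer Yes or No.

Backdoor paths from Pp to Za (paths whose first edge points into Pp):
  P1: Pp <- Sk -> Tm -> Ct -> Za
  P2: Pp <- Sk -> Tm -> Za
  P3: Pp <- Sk -> Za
Condition 1 (no descendant of Pp in the set): holds — descendants of Pp are {Za}; none are in {Ct, Dj}.
Condition 2 (every backdoor path blocked by {Ct, Dj}):
  P1: blocked at chain node Ct ∈ conditioning set.
  P2: open — no interior node is in the conditioning set.
  P3: open — no interior node is in the conditioning set.
{Ct, Dj} does not satisfy the backdoor criterion.

No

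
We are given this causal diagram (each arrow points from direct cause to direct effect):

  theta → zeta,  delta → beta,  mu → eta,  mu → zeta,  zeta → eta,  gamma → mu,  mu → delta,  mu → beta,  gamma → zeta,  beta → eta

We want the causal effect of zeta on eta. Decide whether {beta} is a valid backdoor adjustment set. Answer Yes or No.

Backdoor paths from zeta to eta (paths whose first edge points into zeta):
  P1: zeta <- gamma -> mu -> delta -> beta -> eta
  P2: zeta <- gamma -> mu -> beta -> eta
  P3: zeta <- gamma -> mu -> eta
  P4: zeta <- mu -> delta -> beta -> eta
  P5: zeta <- mu -> beta -> eta
  P6: zeta <- mu -> eta
Condition 1 (no descendant of zeta in the set): holds — descendants of zeta are {eta}; none are in {beta}.
Condition 2 (every backdoor path blocked by {beta}):
  P1: blocked at chain node beta ∈ conditioning set.
  P2: blocked at chain node beta ∈ conditioning set.
  P3: open — no interior node is in the conditioning set.
  P4: blocked at chain node beta ∈ conditioning set.
  P5: blocked at chain node beta ∈ conditioning set.
  P6: open — no interior node is in the conditioning set.
{beta} does not satisfy the backdoor criterion.

No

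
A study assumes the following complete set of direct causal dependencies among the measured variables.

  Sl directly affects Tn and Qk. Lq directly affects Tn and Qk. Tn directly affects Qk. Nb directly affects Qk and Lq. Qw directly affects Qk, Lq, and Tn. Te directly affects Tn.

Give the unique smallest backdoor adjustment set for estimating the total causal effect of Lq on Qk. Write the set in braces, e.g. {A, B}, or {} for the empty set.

Variables eligible for adjustment (non-descendants of Lq, excluding Lq and Qk): {Nb, Qw, Sl, Te}.
Backdoor paths from Lq to Qk:
  P1: Lq <- Qw -> Tn <- Sl -> Qk
  P2: Lq <- Qw -> Tn -> Qk
  P3: Lq <- Qw -> Qk
  P4: Lq <- Nb -> Qk
The empty set is not sufficient: P2 (Lq <- Qw -> Tn -> Qk) has no collider blocking it and no conditioned non-collider, so it is open.
Try {Nb, Qw}:
  P1: blocked at fork node Qw ∈ conditioning set.
  P2: blocked at fork node Qw ∈ conditioning set.
  P3: blocked at fork node Qw ∈ conditioning set.
  P4: blocked at fork node Nb ∈ conditioning set.
{Nb, Qw} contains no descendant of Lq and blocks every backdoor path.
Every element of {Nb, Qw} is needed (dropping Nb leaves P4 open; dropping Qw leaves P2 open), so no proper subset is valid.
Among all size-2 subsets of the eligible variables, only {Nb, Qw} blocks every backdoor path, so it is the unique smallest valid adjustment set.

{Nb, Qw}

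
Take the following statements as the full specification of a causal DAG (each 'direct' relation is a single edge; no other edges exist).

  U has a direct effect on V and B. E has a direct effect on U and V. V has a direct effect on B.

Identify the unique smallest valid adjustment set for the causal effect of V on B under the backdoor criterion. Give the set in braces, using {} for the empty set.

Variables eligible for adjustment (non-descendants of V, excluding V and B): {E, U}.
Backdoor paths from V to B:
  P1: V <- E -> U -> B
  P2: V <- U -> B
The empty set is not sufficient: P1 (V <- E -> U -> B) has no collider blocking it and no conditioned non-collider, so it is open.
Try {U}:
  P1: blocked at chain node U ∈ conditioning set.
  P2: blocked at fork node U ∈ conditioning set.
{U} contains no descendant of V and blocks every backdoor path.
No other singleton works — e.g. {E} leaves P2 open — so {U} is the unique smallest valid adjustment set.

{U}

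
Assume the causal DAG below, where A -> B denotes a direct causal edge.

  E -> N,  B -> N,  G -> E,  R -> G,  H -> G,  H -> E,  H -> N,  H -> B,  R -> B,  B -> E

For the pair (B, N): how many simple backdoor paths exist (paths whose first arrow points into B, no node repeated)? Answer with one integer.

A backdoor path from B to N is any simple undirected path whose first edge points into B (i.e. leaves B via a parent).
Parents of B: {H, R}.
Enumerating:
  P1: B <- H -> G -> E -> N
  P2: B <- H -> E -> N
  P3: B <- H -> N
  P4: B <- R -> G <- H -> E -> N
  P5: B <- R -> G <- H -> N
  P6: B <- R -> G -> E <- H -> N
  P7: B <- R -> G -> E -> N
That exhausts the simple backdoor paths. Count: 7.

7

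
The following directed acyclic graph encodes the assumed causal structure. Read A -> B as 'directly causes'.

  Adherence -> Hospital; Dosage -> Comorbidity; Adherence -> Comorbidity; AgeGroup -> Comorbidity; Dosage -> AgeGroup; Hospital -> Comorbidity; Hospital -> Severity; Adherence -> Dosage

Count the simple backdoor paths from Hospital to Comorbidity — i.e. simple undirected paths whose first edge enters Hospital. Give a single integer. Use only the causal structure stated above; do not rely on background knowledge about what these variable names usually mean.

A backdoor path from Hospital to Comorbidity is any simple undirected path whose first edge points into Hospital (i.e. leaves Hospital via a parent).
Parents of Hospital: {Adherence}.
Enumerating:
  P1: Hospital <- Adherence -> Dosage -> AgeGroup -> Comorbidity
  P2: Hospital <- Adherence -> Dosage -> Comorbidity
  P3: Hospital <- Adherence -> Comorbidity
That exhausts the simple backdoor paths. Count: 3.

3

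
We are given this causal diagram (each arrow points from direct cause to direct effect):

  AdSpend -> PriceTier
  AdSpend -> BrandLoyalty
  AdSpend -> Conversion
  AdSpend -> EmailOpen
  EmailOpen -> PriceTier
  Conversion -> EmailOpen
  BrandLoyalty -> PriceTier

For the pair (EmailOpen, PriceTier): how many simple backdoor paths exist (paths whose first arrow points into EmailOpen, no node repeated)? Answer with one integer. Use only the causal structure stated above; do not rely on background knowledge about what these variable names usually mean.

A backdoor path from EmailOpen to PriceTier is any simple undirected path whose first edge points into EmailOpen (i.e. leaves EmailOpen via a parent).
Parents of EmailOpen: {AdSpend, Conversion}.
Enumerating:
  P1: EmailOpen <- AdSpend -> BrandLoyalty -> PriceTier
  P2: EmailOpen <- AdSpend -> PriceTier
  P3: EmailOpen <- Conversion <- AdSpend -> BrandLoyalty -> PriceTier
  P4: EmailOpen <- Conversion <- AdSpend -> PriceTier
That exhausts the simple backdoor paths. Count: 4.

4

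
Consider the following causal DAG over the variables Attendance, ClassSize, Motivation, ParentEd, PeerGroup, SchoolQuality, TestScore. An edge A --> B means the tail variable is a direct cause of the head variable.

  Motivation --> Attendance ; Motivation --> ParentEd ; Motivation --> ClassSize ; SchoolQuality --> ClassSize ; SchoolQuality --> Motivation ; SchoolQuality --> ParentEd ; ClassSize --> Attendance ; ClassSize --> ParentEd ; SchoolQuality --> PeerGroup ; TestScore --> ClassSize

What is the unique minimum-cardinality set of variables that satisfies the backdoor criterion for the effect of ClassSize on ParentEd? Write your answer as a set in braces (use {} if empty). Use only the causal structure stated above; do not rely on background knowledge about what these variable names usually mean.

{Motivation, SchoolQuality}

Variables eligible for adjustment (non-descendants of ClassSize, excluding ClassSize and ParentEd): {Motivation, PeerGroup, SchoolQuality, TestScore}.
Backdoor paths from ClassSize to ParentEd:
  P1: ClassSize <- SchoolQuality -> Motivation -> ParentEd
  P2: ClassSize <- SchoolQuality -> ParentEd
  P3: ClassSize <- Motivation <- SchoolQuality -> ParentEd
  P4: ClassSize <- Motivation -> ParentEd
The empty set is not sufficient: P1 (ClassSize <- SchoolQuality -> Motivation -> ParentEd) has no collider blocking it and no conditioned non-collider, so it is open.
Try {Motivation, SchoolQuality}:
  P1: blocked at fork node SchoolQuality ∈ conditioning set.
  P2: blocked at fork node SchoolQuality ∈ conditioning set.
  P3: blocked at chain node Motivation ∈ conditioning set.
  P4: blocked at fork node Motivation ∈ conditioning set.
{Motivation, SchoolQuality} contains no descendant of ClassSize and blocks every backdoor path.
Every element of {Motivation, SchoolQuality} is needed (dropping Motivation leaves P4 open; dropping SchoolQuality leaves P2 open), so no proper subset is valid.
Among all size-2 subsets of the eligible variables, only {Motivation, SchoolQuality} blocks every backdoor path, so it is the unique smallest valid adjustment set.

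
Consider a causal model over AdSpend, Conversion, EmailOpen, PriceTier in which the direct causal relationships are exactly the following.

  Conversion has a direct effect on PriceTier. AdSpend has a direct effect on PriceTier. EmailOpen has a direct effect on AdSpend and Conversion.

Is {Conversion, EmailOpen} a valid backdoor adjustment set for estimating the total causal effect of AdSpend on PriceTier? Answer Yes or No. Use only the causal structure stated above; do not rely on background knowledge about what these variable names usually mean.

Yes

Backdoor paths from AdSpend to PriceTier (paths whose first edge points into AdSpend):
  P1: AdSpend <- EmailOpen -> Conversion -> PriceTier
Condition 1 (no descendant of AdSpend in the set): holds — descendants of AdSpend are {PriceTier}; none are in {Conversion, EmailOpen}.
Condition 2 (every backdoor path blocked by {Conversion, EmailOpen}):
  P1: blocked at fork node EmailOpen ∈ conditioning set.
{Conversion, EmailOpen} satisfies the backdoor criterion.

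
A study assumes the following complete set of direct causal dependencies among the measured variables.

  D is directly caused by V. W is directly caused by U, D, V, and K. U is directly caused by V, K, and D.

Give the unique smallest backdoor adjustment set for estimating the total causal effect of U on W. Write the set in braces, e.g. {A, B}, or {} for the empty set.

Variables eligible for adjustment (non-descendants of U, excluding U and W): {D, K, V}.
Backdoor paths from U to W:
  P1: U <- V -> D -> W
  P2: U <- V -> W
  P3: U <- D <- V -> W
  P4: U <- D -> W
  P5: U <- K -> W
The empty set is not sufficient: P1 (U <- V -> D -> W) has no collider blocking it and no conditioned non-collider, so it is open.
Try {D, K, V}:
  P1: blocked at fork node V ∈ conditioning set.
  P2: blocked at fork node V ∈ conditioning set.
  P3: blocked at chain node D ∈ conditioning set.
  P4: blocked at fork node D ∈ conditioning set.
  P5: blocked at fork node K ∈ conditioning set.
{D, K, V} contains no descendant of U and blocks every backdoor path.
Every element of {D, K, V} is needed (dropping D leaves P4 open; dropping K leaves P5 open; dropping V leaves P2 open), so no proper subset is valid.
Among all size-3 subsets of the eligible variables, only {D, K, V} blocks every backdoor path, so it is the unique smallest valid adjustment set.

{D, K, V}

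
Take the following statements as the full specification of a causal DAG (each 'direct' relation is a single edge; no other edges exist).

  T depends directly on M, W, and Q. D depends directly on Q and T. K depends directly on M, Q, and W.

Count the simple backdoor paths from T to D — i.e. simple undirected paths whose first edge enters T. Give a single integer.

3

A backdoor path from T to D is any simple undirected path whose first edge points into T (i.e. leaves T via a parent).
Parents of T: {M, Q, W}.
Enumerating:
  P1: T <- Q -> D
  P2: T <- M -> K <- Q -> D
  P3: T <- W -> K <- Q -> D
That exhausts the simple backdoor paths. Count: 3.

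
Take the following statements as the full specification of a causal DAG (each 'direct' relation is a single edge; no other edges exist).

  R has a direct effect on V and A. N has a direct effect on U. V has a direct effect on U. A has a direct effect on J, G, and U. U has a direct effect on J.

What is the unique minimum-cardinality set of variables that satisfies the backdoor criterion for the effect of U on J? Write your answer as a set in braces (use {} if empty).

Variables eligible for adjustment (non-descendants of U, excluding U and J): {A, G, N, R, V}.
Backdoor paths from U to J:
  P1: U <- V <- R -> A -> J
  P2: U <- A -> J
The empty set is not sufficient: P1 (U <- V <- R -> A -> J) has no collider blocking it and no conditioned non-collider, so it is open.
Try {A}:
  P1: blocked at chain node A ∈ conditioning set.
  P2: blocked at fork node A ∈ conditioning set.
{A} contains no descendant of U and blocks every backdoor path.
No other singleton works — e.g. {R} leaves P2 open — so {A} is the unique smallest valid adjustment set.

{A}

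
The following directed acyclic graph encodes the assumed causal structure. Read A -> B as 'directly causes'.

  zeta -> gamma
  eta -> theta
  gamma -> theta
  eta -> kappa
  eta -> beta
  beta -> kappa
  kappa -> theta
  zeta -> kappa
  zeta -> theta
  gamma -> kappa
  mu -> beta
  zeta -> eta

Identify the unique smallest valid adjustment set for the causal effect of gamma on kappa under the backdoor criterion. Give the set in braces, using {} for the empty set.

Variables eligible for adjustment (non-descendants of gamma, excluding gamma and kappa): {beta, eta, mu, zeta}.
Backdoor paths from gamma to kappa:
  P1: gamma <- zeta -> eta -> beta -> kappa
  P2: gamma <- zeta -> eta -> kappa
  P3: gamma <- zeta -> eta -> theta <- kappa
  P4: gamma <- zeta -> kappa
  P5: gamma <- zeta -> theta <- eta -> beta -> kappa
  P6: gamma <- zeta -> theta <- eta -> kappa
  P7: gamma <- zeta -> theta <- kappa
The empty set is not sufficient: P1 (gamma <- zeta -> eta -> beta -> kappa) has no collider blocking it and no conditioned non-collider, so it is open.
Try {zeta}:
  P1: blocked at fork node zeta ∈ conditioning set.
  P2: blocked at fork node zeta ∈ conditioning set.
  P3: blocked at fork node zeta ∈ conditioning set.
  P4: blocked at fork node zeta ∈ conditioning set.
  P5: blocked at fork node zeta ∈ conditioning set.
  P6: blocked at fork node zeta ∈ conditioning set.
  P7: blocked at fork node zeta ∈ conditioning set.
{zeta} contains no descendant of gamma and blocks every backdoor path.
No other singleton works — e.g. {mu} leaves P1 open — so {zeta} is the unique smallest valid adjustment set.

{zeta}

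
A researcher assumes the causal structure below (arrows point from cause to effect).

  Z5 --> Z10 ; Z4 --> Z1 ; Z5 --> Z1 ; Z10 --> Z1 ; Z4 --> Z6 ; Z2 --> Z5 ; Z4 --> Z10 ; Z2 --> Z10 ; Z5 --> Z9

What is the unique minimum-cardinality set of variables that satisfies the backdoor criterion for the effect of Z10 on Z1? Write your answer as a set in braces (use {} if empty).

Variables eligible for adjustment (non-descendants of Z10, excluding Z10 and Z1): {Z2, Z4, Z5, Z6, Z9}.
Backdoor paths from Z10 to Z1:
  P1: Z10 <- Z2 -> Z5 -> Z1
  P2: Z10 <- Z4 -> Z1
  P3: Z10 <- Z5 -> Z1
The empty set is not sufficient: P1 (Z10 <- Z2 -> Z5 -> Z1) has no collider blocking it and no conditioned non-collider, so it is open.
Try {Z4, Z5}:
  P1: blocked at chain node Z5 ∈ conditioning set.
  P2: blocked at fork node Z4 ∈ conditioning set.
  P3: blocked at fork node Z5 ∈ conditioning set.
{Z4, Z5} contains no descendant of Z10 and blocks every backdoor path.
Every element of {Z4, Z5} is needed (dropping Z4 leaves P2 open; dropping Z5 leaves P1 open), so no proper subset is valid.
Among all size-2 subsets of the eligible variables, only {Z4, Z5} blocks every backdoor path, so it is the unique smallest valid adjustment set.

{Z4, Z5}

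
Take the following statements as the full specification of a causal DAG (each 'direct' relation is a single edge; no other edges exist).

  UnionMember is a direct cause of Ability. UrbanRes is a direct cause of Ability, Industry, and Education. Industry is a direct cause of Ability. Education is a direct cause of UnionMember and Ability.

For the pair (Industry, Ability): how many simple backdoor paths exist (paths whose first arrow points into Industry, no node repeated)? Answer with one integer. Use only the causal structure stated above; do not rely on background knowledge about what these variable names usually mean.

A backdoor path from Industry to Ability is any simple undirected path whose first edge points into Industry (i.e. leaves Industry via a parent).
Parents of Industry: {UrbanRes}.
Enumerating:
  P1: Industry <- UrbanRes -> Education -> UnionMember -> Ability
  P2: Industry <- UrbanRes -> Education -> Ability
  P3: Industry <- UrbanRes -> Ability
That exhausts the simple backdoor paths. Count: 3.

3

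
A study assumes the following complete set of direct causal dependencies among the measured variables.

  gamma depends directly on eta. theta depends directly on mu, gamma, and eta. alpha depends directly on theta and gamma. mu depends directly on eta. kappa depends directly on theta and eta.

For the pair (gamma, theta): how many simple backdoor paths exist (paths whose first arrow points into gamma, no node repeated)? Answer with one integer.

A backdoor path from gamma to theta is any simple undirected path whose first edge points into gamma (i.e. leaves gamma via a parent).
Parents of gamma: {eta}.
Enumerating:
  P1: gamma <- eta -> mu -> theta
  P2: gamma <- eta -> theta
  P3: gamma <- eta -> kappa <- theta
That exhausts the simple backdoor paths. Count: 3.

3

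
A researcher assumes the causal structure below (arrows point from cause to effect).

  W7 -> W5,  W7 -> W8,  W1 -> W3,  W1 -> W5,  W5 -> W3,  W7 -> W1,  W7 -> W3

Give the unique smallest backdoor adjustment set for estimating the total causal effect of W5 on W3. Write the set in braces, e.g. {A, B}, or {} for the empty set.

{W1, W7}

Variables eligible for adjustment (non-descendants of W5, excluding W5 and W3): {W1, W7, W8}.
Backdoor paths from W5 to W3:
  P1: W5 <- W7 -> W1 -> W3
  P2: W5 <- W7 -> W3
  P3: W5 <- W1 <- W7 -> W3
  P4: W5 <- W1 -> W3
The empty set is not sufficient: P1 (W5 <- W7 -> W1 -> W3) has no collider blocking it and no conditioned non-collider, so it is open.
Try {W1, W7}:
  P1: blocked at fork node W7 ∈ conditioning set.
  P2: blocked at fork node W7 ∈ conditioning set.
  P3: blocked at chain node W1 ∈ conditioning set.
  P4: blocked at fork node W1 ∈ conditioning set.
{W1, W7} contains no descendant of W5 and blocks every backdoor path.
Every element of {W1, W7} is needed (dropping W1 leaves P4 open; dropping W7 leaves P2 open), so no proper subset is valid.
Among all size-2 subsets of the eligible variables, only {W1, W7} blocks every backdoor path, so it is the unique smallest valid adjustment set.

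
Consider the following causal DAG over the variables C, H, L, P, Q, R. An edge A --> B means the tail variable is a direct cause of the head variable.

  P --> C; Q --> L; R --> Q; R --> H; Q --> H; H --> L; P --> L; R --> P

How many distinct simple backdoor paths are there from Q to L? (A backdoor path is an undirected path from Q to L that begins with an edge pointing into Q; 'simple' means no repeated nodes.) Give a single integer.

A backdoor path from Q to L is any simple undirected path whose first edge points into Q (i.e. leaves Q via a parent).
Parents of Q: {R}.
Enumerating:
  P1: Q <- R -> H -> L
  P2: Q <- R -> P -> L
That exhausts the simple backdoor paths. Count: 2.

2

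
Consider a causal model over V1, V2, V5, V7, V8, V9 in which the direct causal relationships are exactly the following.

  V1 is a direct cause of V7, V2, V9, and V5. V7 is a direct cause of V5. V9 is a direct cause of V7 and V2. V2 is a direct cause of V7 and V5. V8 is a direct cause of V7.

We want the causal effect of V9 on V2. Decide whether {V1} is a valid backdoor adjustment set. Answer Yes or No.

Backdoor paths from V9 to V2 (paths whose first edge points into V9):
  P1: V9 <- V1 -> V2
  P2: V9 <- V1 -> V7 <- V2
  P3: V9 <- V1 -> V7 -> V5 <- V2
  P4: V9 <- V1 -> V5 <- V2
  P5: V9 <- V1 -> V5 <- V7 <- V2
Condition 1 (no descendant of V9 in the set): holds — descendants of V9 are {V2, V5, V7}; none are in {V1}.
Condition 2 (every backdoor path blocked by {V1}):
  P1: blocked at fork node V1 ∈ conditioning set.
  P2: blocked at fork node V1 ∈ conditioning set.
  P3: blocked at fork node V1 ∈ conditioning set.
  P4: blocked at fork node V1 ∈ conditioning set.
  P5: blocked at fork node V1 ∈ conditioning set.
{V1} satisfies the backdoor criterion.

Yes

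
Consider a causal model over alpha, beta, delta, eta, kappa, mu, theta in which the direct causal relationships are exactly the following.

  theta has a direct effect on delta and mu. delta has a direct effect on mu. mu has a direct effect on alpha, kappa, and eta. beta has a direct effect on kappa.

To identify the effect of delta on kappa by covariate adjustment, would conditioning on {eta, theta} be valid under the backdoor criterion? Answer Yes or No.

No

Backdoor paths from delta to kappa (paths whose first edge points into delta):
  P1: delta <- theta -> mu -> kappa
Condition 1 (no descendant of delta in the set): FAILS — eta is a descendant of delta.
Condition 2 (every backdoor path blocked by {eta, theta}):
  P1: blocked at fork node theta ∈ conditioning set.
{eta, theta} does not satisfy the backdoor criterion.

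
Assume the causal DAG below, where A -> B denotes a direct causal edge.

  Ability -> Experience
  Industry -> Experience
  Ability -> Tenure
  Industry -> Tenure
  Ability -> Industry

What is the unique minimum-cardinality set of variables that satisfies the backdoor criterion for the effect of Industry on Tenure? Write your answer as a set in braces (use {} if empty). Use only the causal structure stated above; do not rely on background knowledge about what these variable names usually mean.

Variables eligible for adjustment (non-descendants of Industry, excluding Industry and Tenure): {Ability}.
Backdoor paths from Industry to Tenure:
  P1: Industry <- Ability -> Tenure
The empty set is not sufficient: P1 (Industry <- Ability -> Tenure) has no collider blocking it and no conditioned non-collider, so it is open.
Try {Ability}:
  P1: blocked at fork node Ability ∈ conditioning set.
{Ability} contains no descendant of Industry and blocks every backdoor path.
{Ability} is the unique smallest valid adjustment set.

{Ability}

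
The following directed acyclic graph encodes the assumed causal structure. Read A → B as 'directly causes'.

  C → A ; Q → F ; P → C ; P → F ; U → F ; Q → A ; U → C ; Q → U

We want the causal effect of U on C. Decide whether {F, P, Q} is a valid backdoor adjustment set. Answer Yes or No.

Backdoor paths from U to C (paths whose first edge points into U):
  P1: U <- Q -> F <- P -> C
  P2: U <- Q -> A <- C
Condition 1 (no descendant of U in the set): FAILS — F is a descendant of U.
Condition 2 (every backdoor path blocked by {F, P, Q}):
  P1: blocked at fork node Q ∈ conditioning set.
  P2: blocked at fork node Q ∈ conditioning set.
{F, P, Q} does not satisfy the backdoor criterion.

No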